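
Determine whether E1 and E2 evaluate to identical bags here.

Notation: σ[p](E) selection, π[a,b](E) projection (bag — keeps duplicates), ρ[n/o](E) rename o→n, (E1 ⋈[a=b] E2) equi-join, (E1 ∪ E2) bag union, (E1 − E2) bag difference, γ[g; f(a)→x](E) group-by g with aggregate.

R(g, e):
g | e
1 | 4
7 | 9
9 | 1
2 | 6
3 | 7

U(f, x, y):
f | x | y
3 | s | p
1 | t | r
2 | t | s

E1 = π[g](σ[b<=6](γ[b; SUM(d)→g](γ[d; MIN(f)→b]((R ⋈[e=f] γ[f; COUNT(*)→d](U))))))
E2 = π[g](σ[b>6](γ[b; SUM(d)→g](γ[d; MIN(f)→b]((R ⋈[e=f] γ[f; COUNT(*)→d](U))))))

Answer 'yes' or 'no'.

E1 per-node cardinality:
  R → 5
  U → 3
  γ[f; COUNT(*)→d](U) → 3
  (R ⋈[e=f] γ[f; COUNT(*)→d](U)) → 1
  γ[d; MIN(f)→b]((R ⋈[e=f] γ[f; COUNT(*)→d](U))) → 1
  γ[b; SUM(d)→g](γ[d; MIN(f)→b]((R ⋈[e=f] γ[f; COUNT(*)→d](U)))) → 1
  σ[b<=6](γ[b; SUM(d)→g](γ[d; MIN(f)→b]((R ⋈[e=f] γ[f; COUNT(*)→d](U))))) → 1
  π[g](σ[b<=6](γ[b; SUM(d)→g](γ[d; MIN(f)→b]((R ⋈[e=f] γ[f; COUNT(*)→d](U)))))) → 1
E2 per-node cardinality:
  R → 5
  U → 3
  γ[f; COUNT(*)→d](U) → 3
  (R ⋈[e=f] γ[f; COUNT(*)→d](U)) → 1
  γ[d; MIN(f)→b]((R ⋈[e=f] γ[f; COUNT(*)→d](U))) → 1
  γ[b; SUM(d)→g](γ[d; MIN(f)→b]((R ⋈[e=f] γ[f; COUNT(*)→d](U)))) → 1
  σ[b>6](γ[b; SUM(d)→g](γ[d; MIN(f)→b]((R ⋈[e=f] γ[f; COUNT(*)→d](U))))) → 0
  π[g](σ[b>6](γ[b; SUM(d)→g](γ[d; MIN(f)→b]((R ⋈[e=f] γ[f; COUNT(*)→d](U)))))) → 0

E1 result:
g
1
E2 result:
g
(0 rows)
Witness: (1,) appears 1× in E1 but 0× in E2.

no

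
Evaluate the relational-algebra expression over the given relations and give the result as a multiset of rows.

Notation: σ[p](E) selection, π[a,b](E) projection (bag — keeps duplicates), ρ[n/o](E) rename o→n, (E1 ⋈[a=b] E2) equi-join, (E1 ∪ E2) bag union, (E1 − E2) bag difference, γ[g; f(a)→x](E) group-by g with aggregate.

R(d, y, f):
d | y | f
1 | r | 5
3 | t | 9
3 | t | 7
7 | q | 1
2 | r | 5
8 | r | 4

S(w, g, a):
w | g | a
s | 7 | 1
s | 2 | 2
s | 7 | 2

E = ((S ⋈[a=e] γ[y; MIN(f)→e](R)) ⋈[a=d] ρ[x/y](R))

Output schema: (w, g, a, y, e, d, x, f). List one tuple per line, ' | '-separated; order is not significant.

Stepwise |·|:
  S → 3
  R → 6
  γ[y; MIN(f)→e](R) → 3
  (S ⋈[a=e] γ[y; MIN(f)→e](R)) → 1
  R → 6
  ρ[x/y](R) → 6
  ((S ⋈[a=e] γ[y; MIN(f)→e](R)) ⋈[a=d] ρ[x/y](R)) → 1

== RESULT ==
w | g | a | y | e | d | x | f
s | 7 | 1 | q | 1 | 1 | r | 5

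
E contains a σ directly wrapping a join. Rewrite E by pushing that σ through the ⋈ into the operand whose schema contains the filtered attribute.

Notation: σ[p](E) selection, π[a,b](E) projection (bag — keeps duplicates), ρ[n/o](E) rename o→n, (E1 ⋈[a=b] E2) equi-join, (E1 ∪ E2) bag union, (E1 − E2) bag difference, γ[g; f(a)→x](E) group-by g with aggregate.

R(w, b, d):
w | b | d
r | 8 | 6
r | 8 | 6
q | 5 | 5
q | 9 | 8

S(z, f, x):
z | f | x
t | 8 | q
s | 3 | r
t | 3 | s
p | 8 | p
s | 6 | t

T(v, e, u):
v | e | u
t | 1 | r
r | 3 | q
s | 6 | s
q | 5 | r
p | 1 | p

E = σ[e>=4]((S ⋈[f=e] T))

σ filters on e, owned by the right side.
E' = (S ⋈[f=e] σ[e>=4](T))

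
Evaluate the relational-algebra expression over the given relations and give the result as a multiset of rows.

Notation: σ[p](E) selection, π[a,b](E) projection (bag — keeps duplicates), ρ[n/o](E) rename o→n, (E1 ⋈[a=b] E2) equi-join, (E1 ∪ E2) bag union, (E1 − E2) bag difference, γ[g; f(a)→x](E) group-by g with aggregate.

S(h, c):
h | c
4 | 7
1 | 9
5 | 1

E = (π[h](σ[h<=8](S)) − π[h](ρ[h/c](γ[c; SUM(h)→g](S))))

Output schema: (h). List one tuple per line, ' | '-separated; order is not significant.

Stepwise |·|:
  S → 3
  σ[h<=8](S) → 3
  π[h](σ[h<=8](S)) → 3
  S → 3
  γ[c; SUM(h)→g](S) → 3
  ρ[h/c](γ[c; SUM(h)→g](S)) → 3
  π[h](ρ[h/c](γ[c; SUM(h)→g](S))) → 3
  (π[h](σ[h<=8](S)) − π[h](ρ[h/c](γ[c; SUM(h)→g](S)))) → 2

== RESULT ==
h
4
5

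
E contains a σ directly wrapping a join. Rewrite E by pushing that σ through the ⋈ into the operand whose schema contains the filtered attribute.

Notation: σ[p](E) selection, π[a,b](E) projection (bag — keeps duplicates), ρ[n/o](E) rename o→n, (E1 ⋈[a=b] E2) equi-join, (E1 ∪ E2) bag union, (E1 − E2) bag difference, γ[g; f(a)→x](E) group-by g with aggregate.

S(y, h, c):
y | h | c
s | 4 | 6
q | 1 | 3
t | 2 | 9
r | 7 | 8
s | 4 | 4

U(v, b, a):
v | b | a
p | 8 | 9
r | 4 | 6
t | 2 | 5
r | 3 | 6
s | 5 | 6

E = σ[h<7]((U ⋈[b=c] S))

σ filters on h, owned by the right side.
E' = (U ⋈[b=c] σ[h<7](S))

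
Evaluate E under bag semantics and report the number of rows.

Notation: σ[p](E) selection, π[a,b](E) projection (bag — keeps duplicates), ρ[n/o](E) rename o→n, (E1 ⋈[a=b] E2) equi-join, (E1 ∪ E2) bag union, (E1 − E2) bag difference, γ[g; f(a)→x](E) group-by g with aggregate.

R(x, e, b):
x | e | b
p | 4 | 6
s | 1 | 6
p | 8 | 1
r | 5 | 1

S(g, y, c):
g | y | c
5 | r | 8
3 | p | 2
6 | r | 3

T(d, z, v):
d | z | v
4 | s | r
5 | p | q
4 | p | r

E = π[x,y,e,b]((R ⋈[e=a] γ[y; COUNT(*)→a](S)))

Row counts bottom-up:
  R → 4
  S → 3
  γ[y; COUNT(*)→a](S) → 2
  (R ⋈[e=a] γ[y; COUNT(*)→a](S)) → 1
  π[x,y,e,b]((R ⋈[e=a] γ[y; COUNT(*)→a](S))) → 1

|E| = 1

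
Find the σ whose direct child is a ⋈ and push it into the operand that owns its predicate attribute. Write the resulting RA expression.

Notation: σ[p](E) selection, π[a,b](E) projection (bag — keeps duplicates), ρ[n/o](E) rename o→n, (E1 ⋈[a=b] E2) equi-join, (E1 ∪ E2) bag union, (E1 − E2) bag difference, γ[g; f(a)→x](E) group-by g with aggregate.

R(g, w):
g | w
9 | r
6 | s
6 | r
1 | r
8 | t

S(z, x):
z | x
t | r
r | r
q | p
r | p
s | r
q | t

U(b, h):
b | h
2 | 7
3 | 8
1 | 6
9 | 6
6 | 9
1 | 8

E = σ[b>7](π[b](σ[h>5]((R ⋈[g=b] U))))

σ filters on h, owned by the right side.
E' = σ[b>7](π[b]((R ⋈[g=b] σ[h>5](U))))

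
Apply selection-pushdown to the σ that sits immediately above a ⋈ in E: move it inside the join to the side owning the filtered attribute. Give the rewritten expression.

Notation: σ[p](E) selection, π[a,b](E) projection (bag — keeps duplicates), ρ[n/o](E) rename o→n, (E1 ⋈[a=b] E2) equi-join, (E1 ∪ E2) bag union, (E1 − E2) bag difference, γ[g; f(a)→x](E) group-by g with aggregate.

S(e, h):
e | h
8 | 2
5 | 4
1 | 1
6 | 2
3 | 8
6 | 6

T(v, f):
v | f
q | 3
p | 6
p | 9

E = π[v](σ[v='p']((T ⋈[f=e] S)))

σ filters on v, owned by the left side.
E' = π[v]((σ[v='p'](T) ⋈[f=e] S))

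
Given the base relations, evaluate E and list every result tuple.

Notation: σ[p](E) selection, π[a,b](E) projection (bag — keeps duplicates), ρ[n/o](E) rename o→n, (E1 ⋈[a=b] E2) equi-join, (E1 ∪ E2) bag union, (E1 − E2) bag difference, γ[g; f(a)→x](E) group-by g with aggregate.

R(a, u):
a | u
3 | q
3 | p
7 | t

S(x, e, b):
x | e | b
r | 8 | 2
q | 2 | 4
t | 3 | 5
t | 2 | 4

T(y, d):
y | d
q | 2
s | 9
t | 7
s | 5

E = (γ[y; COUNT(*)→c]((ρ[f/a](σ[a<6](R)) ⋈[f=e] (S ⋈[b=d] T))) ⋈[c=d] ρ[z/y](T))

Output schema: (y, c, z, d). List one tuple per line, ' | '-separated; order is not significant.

Stepwise |·|:
  R → 3
  σ[a<6](R) → 2
  ρ[f/a](σ[a<6](R)) → 2
  S → 4
  T → 4
  (S ⋈[b=d] T) → 2
  (ρ[f/a](σ[a<6](R)) ⋈[f=e] (S ⋈[b=d] T)) → 2
  γ[y; COUNT(*)→c]((ρ[f/a](σ[a<6](R)) ⋈[f=e] (S ⋈[b=d] T))) → 1
  T → 4
  ρ[z/y](T) → 4
  (γ[y; COUNT(*)→c]((ρ[f/a](σ[a<6](R)) ⋈[f=e] (S ⋈[b=d] T))) ⋈[c=d] ρ[z/y](T)) → 1

== RESULT ==
y | c | z | d
s | 2 | q | 2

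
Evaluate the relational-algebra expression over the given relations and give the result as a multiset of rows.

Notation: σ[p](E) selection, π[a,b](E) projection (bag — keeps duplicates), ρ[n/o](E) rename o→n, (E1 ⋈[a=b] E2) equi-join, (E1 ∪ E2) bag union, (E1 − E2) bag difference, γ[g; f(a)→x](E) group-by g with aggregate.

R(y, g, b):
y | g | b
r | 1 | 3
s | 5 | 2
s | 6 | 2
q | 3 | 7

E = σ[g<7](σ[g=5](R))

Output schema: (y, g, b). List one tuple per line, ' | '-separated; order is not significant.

Subexpression sizes:
  R → 4
  σ[g=5](R) → 1
  σ[g<7](σ[g=5](R)) → 1

== RESULT ==
y | g | b
s | 5 | 2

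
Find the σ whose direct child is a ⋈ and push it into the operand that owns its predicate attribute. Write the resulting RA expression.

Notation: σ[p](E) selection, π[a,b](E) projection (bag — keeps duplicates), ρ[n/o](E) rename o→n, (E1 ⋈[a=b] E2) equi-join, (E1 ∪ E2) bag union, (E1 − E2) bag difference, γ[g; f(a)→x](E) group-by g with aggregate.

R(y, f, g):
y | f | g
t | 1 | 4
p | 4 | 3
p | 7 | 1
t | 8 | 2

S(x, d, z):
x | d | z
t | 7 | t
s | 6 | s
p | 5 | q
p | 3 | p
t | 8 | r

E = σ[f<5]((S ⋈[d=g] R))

σ filters on f, owned by the right side.
E' = (S ⋈[d=g] σ[f<5](R))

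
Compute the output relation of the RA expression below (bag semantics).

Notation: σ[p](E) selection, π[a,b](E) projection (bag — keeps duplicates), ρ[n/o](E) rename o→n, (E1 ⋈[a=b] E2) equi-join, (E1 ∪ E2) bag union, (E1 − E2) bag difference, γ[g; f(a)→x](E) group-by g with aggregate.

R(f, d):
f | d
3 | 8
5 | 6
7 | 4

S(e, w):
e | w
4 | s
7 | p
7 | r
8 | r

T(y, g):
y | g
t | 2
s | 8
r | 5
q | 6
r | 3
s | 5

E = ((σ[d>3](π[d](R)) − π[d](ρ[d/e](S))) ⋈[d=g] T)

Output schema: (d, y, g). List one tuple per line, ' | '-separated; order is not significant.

Stepwise |·|:
  R → 3
  π[d](R) → 3
  σ[d>3](π[d](R)) → 3
  S → 4
  ρ[d/e](S) → 4
  π[d](ρ[d/e](S)) → 4
  (σ[d>3](π[d](R)) − π[d](ρ[d/e](S))) → 1
  T → 6
  ((σ[d>3](π[d](R)) − π[d](ρ[d/e](S))) ⋈[d=g] T) → 1

== RESULT ==
d | y | g
6 | q | 6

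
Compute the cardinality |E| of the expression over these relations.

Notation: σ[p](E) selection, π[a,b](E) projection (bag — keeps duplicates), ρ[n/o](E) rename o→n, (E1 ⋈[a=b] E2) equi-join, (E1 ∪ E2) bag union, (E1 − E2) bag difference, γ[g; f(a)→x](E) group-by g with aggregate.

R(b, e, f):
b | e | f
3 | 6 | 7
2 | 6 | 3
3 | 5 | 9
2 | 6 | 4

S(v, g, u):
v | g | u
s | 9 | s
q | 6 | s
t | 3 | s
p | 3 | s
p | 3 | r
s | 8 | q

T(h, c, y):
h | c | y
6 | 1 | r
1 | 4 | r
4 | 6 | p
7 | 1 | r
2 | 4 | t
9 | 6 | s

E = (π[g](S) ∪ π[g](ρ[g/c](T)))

Row counts bottom-up:
  S → 6
  π[g](S) → 6
  T → 6
  ρ[g/c](T) → 6
  π[g](ρ[g/c](T)) → 6
  (π[g](S) ∪ π[g](ρ[g/c](T))) → 12

|E| = 12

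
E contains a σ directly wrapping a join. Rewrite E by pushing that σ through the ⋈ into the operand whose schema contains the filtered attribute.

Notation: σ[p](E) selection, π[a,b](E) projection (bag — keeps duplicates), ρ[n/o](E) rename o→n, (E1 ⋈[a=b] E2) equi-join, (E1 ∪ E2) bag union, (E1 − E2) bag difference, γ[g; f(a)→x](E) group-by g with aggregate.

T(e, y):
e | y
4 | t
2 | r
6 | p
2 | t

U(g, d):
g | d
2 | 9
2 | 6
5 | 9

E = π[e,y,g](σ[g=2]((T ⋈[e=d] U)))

σ filters on g, owned by the right side.
E' = π[e,y,g]((T ⋈[e=d] σ[g=2](U)))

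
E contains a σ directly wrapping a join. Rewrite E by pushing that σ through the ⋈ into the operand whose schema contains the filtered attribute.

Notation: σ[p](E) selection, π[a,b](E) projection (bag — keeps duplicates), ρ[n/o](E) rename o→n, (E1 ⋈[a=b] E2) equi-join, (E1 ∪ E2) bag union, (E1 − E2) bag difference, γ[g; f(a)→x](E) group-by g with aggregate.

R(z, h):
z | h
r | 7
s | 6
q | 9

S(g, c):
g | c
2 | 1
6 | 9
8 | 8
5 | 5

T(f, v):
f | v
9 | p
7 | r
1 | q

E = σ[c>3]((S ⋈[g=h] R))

σ filters on c, owned by the left side.
E' = (σ[c>3](S) ⋈[g=h] R)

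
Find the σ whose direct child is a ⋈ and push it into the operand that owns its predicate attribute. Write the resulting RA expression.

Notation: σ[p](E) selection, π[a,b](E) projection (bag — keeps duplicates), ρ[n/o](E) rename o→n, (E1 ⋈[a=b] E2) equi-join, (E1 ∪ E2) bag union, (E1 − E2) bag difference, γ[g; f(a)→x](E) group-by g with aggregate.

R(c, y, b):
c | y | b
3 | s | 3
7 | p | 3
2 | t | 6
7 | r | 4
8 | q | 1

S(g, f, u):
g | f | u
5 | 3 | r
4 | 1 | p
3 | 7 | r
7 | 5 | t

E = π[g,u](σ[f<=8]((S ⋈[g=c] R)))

σ filters on f, owned by the left side.
E' = π[g,u]((σ[f<=8](S) ⋈[g=c] R))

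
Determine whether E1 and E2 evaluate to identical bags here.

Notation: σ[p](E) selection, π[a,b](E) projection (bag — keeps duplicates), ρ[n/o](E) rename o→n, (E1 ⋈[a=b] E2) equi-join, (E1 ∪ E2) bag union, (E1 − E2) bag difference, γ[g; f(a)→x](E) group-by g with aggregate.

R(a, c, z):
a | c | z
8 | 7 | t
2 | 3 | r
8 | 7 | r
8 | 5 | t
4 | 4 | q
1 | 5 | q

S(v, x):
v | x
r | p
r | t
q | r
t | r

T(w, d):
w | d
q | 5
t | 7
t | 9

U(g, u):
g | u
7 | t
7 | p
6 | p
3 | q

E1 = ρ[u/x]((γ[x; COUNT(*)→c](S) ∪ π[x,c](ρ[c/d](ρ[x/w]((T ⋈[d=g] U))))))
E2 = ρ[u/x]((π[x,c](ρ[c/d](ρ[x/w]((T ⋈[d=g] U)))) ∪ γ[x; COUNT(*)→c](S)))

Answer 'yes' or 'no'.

E1 subexpression sizes:
  S → 4
  γ[x; COUNT(*)→c](S) → 3
  T → 3
  U → 4
  (T ⋈[d=g] U) → 2
  ρ[x/w]((T ⋈[d=g] U)) → 2
  ρ[c/d](ρ[x/w]((T ⋈[d=g] U))) → 2
  π[x,c](ρ[c/d](ρ[x/w]((T ⋈[d=g] U)))) → 2
  (γ[x; COUNT(*)→c](S) ∪ π[x,c](ρ[c/d](ρ[x/w]((T ⋈[d=g] U))))) → 5
  ρ[u/x]((γ[x; COUNT(*)→c](S) ∪ π[x,c](ρ[c/d](ρ[x/w]((T ⋈[d=g] U)))))) → 5
E2 subexpression sizes:
  T → 3
  U → 4
  (T ⋈[d=g] U) → 2
  ρ[x/w]((T ⋈[d=g] U)) → 2
  ρ[c/d](ρ[x/w]((T ⋈[d=g] U))) → 2
  π[x,c](ρ[c/d](ρ[x/w]((T ⋈[d=g] U)))) → 2
  S → 4
  γ[x; COUNT(*)→c](S) → 3
  (π[x,c](ρ[c/d](ρ[x/w]((T ⋈[d=g] U)))) ∪ γ[x; COUNT(*)→c](S)) → 5
  ρ[u/x]((π[x,c](ρ[c/d](ρ[x/w]((T ⋈[d=g] U)))) ∪ γ[x; COUNT(*)→c](S))) → 5

E1 and E2 produce the same multiset:
u | c
p | 1
r | 2
t | 1
t | 7
t | 7

yes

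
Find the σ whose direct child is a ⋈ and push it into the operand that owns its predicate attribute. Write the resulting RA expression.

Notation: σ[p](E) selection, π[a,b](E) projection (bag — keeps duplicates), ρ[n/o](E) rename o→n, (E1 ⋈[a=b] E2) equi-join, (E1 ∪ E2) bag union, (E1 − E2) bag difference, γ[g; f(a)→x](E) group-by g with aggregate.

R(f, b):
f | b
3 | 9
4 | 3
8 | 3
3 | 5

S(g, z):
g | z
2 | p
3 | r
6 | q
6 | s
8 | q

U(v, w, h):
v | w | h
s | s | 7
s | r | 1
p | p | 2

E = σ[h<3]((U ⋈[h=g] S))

σ filters on h, owned by the left side.
E' = (σ[h<3](U) ⋈[h=g] S)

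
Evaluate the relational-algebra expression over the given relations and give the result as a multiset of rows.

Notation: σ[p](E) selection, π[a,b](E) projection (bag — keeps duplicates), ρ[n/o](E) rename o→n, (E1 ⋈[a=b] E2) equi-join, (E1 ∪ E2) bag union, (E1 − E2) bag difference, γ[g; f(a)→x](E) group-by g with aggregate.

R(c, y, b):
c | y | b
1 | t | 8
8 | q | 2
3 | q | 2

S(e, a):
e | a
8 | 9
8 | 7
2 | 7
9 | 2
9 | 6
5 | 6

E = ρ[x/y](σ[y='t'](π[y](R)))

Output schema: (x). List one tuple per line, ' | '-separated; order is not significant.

Stepwise |·|:
  R → 3
  π[y](R) → 3
  σ[y='t'](π[y](R)) → 1
  ρ[x/y](σ[y='t'](π[y](R))) → 1

== RESULT ==
x
t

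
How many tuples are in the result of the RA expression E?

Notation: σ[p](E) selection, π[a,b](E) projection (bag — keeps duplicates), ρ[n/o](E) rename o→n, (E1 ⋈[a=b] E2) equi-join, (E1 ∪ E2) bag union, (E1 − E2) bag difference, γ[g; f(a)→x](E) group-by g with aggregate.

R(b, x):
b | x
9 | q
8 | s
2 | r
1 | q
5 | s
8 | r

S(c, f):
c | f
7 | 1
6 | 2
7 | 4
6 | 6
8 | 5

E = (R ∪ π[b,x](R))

Stepwise |·|:
  R → 6
  R → 6
  π[b,x](R) → 6
  (R ∪ π[b,x](R)) → 12

|E| = 12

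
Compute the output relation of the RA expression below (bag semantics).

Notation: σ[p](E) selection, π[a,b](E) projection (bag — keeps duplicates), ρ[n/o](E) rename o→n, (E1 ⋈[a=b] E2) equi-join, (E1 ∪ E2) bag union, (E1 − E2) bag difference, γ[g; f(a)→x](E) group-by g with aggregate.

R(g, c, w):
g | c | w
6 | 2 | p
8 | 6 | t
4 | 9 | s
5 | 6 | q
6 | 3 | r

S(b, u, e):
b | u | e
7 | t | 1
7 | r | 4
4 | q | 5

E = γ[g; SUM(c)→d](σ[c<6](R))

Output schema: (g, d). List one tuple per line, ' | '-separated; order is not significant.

Per-node cardinality:
  R → 5
  σ[c<6](R) → 2
  γ[g; SUM(c)→d](σ[c<6](R)) → 1

== RESULT ==
g | d
6 | 5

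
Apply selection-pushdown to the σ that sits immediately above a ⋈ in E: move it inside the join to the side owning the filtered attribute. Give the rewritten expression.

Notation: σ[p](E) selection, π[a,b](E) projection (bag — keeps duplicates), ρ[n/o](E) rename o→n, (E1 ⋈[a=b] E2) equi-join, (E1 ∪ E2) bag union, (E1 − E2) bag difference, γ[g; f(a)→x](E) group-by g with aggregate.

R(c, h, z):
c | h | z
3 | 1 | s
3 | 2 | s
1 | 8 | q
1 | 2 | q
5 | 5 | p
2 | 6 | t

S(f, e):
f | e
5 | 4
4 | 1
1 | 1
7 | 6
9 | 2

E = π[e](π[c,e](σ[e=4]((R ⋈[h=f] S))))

σ filters on e, owned by the right side.
E' = π[e](π[c,e]((R ⋈[h=f] σ[e=4](S))))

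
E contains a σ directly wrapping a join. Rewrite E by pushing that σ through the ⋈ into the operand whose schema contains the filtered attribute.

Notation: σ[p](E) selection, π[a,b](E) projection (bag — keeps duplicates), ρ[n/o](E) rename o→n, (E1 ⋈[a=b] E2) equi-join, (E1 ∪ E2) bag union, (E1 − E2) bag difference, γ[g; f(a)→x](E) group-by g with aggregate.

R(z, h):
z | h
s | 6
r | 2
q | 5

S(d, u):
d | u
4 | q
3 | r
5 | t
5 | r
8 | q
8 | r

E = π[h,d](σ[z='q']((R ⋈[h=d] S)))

σ filters on z, owned by the left side.
E' = π[h,d]((σ[z='q'](R) ⋈[h=d] S))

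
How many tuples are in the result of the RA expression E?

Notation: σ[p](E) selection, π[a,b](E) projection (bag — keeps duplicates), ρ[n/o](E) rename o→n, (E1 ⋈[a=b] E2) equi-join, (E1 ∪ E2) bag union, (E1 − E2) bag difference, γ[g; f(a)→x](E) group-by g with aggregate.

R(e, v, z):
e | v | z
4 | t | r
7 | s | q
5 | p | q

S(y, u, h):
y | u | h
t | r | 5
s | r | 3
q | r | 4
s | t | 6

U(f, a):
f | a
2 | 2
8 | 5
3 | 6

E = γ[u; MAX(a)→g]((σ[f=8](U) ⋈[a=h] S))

Row counts bottom-up:
  U → 3
  σ[f=8](U) → 1
  S → 4
  (σ[f=8](U) ⋈[a=h] S) → 1
  γ[u; MAX(a)→g]((σ[f=8](U) ⋈[a=h] S)) → 1

|E| = 1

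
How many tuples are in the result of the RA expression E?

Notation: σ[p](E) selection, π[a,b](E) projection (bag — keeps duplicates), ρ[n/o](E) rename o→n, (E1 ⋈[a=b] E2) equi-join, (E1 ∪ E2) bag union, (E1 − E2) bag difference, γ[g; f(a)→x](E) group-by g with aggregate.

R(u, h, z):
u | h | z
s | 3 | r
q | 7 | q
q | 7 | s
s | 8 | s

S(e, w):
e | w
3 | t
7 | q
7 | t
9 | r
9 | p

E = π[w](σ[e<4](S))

Per-node cardinality:
  S → 5
  σ[e<4](S) → 1
  π[w](σ[e<4](S)) → 1

|E| = 1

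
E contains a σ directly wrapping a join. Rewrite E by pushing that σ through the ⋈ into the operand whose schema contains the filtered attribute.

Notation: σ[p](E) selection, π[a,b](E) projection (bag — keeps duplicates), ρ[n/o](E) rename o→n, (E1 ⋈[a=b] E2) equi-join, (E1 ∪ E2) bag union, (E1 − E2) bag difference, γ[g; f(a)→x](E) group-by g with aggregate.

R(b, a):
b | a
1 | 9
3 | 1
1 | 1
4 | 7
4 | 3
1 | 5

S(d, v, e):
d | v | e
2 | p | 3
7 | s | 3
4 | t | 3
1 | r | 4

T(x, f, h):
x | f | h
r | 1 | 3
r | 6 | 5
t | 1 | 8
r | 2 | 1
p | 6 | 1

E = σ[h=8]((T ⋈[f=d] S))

σ filters on h, owned by the left side.
E' = (σ[h=8](T) ⋈[f=d] S)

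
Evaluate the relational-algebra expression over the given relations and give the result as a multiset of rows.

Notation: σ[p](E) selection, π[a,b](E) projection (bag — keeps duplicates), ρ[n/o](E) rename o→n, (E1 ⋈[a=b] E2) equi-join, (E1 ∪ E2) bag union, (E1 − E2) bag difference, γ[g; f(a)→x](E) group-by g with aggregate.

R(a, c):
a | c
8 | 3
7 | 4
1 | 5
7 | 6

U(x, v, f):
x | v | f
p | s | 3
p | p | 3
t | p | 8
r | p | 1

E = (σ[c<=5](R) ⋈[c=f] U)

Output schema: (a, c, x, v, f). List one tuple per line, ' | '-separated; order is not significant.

Subexpression sizes:
  R → 4
  σ[c<=5](R) → 3
  U → 4
  (σ[c<=5](R) ⋈[c=f] U) → 2

== RESULT ==
a | c | x | v | f
8 | 3 | p | p | 3
8 | 3 | p | s | 3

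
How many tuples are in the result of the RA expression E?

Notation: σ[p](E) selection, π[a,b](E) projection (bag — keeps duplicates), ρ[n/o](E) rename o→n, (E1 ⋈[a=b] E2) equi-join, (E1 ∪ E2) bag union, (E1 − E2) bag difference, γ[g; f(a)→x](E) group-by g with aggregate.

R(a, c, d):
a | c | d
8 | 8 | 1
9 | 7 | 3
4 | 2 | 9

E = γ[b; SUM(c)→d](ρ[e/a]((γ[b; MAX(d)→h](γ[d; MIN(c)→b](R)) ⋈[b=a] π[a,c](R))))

Stepwise |·|:
  R → 3
  γ[d; MIN(c)→b](R) → 3
  γ[b; MAX(d)→h](γ[d; MIN(c)→b](R)) → 3
  R → 3
  π[a,c](R) → 3
  (γ[b; MAX(d)→h](γ[d; MIN(c)→b](R)) ⋈[b=a] π[a,c](R)) → 1
  ρ[e/a]((γ[b; MAX(d)→h](γ[d; MIN(c)→b](R)) ⋈[b=a] π[a,c](R))) → 1
  γ[b; SUM(c)→d](ρ[e/a]((γ[b; MAX(d)→h](γ[d; MIN(c)→b](R)) ⋈[b=a] π[a,c](R)))) → 1

|E| = 1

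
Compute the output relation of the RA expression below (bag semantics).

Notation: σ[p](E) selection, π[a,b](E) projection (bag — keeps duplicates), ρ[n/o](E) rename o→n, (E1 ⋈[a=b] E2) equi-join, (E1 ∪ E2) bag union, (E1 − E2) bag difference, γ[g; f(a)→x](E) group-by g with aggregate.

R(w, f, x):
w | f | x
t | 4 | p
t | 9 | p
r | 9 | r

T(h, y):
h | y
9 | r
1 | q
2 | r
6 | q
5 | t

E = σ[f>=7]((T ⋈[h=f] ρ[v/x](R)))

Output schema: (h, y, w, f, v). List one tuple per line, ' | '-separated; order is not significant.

Subexpression sizes:
  T → 5
  R → 3
  ρ[v/x](R) → 3
  (T ⋈[h=f] ρ[v/x](R)) → 2
  σ[f>=7]((T ⋈[h=f] ρ[v/x](R))) → 2

== RESULT ==
h | y | w | f | v
9 | r | r | 9 | r
9 | r | t | 9 | p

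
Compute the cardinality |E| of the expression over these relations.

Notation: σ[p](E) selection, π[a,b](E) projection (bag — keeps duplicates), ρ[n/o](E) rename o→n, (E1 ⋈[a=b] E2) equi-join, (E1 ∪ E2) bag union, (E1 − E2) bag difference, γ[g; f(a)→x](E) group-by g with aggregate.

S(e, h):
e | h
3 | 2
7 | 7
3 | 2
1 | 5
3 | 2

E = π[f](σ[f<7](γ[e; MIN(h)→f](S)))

Per-node cardinality:
  S → 5
  γ[e; MIN(h)→f](S) → 3
  σ[f<7](γ[e; MIN(h)→f](S)) → 2
  π[f](σ[f<7](γ[e; MIN(h)→f](S))) → 2

|E| = 2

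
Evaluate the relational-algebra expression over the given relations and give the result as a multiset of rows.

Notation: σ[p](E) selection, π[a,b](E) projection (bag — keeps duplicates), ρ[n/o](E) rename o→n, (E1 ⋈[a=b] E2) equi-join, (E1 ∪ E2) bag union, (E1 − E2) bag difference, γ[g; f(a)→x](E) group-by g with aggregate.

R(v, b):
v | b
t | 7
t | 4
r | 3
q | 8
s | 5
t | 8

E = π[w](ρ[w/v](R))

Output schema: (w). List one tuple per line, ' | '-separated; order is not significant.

Subexpression sizes:
  R → 6
  ρ[w/v](R) → 6
  π[w](ρ[w/v](R)) → 6

== RESULT ==
w
q
r
s
t
t
t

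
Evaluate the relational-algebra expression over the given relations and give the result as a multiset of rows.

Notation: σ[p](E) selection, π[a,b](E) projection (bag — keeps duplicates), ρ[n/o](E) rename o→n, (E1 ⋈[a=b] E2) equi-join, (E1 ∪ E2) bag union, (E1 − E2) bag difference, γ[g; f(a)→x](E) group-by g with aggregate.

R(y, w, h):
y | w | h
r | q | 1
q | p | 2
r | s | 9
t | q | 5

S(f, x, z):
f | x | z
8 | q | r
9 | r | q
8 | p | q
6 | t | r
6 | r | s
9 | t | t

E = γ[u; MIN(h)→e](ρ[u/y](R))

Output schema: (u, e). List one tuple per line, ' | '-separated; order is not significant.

Row counts bottom-up:
  R → 4
  ρ[u/y](R) → 4
  γ[u; MIN(h)→e](ρ[u/y](R)) → 3

== RESULT ==
u | e
q | 2
r | 1
t | 5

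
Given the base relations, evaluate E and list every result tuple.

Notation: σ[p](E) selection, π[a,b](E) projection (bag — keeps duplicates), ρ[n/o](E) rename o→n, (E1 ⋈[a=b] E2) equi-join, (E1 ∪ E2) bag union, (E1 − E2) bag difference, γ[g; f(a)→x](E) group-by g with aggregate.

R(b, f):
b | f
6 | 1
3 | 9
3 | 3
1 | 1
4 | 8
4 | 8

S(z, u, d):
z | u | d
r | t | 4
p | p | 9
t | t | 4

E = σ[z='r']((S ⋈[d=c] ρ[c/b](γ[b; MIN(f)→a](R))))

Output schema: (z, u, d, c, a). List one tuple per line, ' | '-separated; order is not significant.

Row counts bottom-up:
  S → 3
  R → 6
  γ[b; MIN(f)→a](R) → 4
  ρ[c/b](γ[b; MIN(f)→a](R)) → 4
  (S ⋈[d=c] ρ[c/b](γ[b; MIN(f)→a](R))) → 2
  σ[z='r']((S ⋈[d=c] ρ[c/b](γ[b; MIN(f)→a](R)))) → 1

== RESULT ==
z | u | d | c | a
r | t | 4 | 4 | 8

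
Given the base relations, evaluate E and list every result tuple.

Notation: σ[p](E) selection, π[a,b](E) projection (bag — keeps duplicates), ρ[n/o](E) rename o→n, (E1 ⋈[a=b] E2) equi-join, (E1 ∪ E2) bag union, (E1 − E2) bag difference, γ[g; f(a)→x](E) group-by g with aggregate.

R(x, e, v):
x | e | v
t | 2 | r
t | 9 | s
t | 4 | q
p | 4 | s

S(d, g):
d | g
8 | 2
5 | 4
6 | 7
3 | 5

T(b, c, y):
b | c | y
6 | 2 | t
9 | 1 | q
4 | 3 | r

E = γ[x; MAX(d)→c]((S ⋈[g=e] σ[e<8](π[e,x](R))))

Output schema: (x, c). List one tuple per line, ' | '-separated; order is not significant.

Row counts bottom-up:
  S → 4
  R → 4
  π[e,x](R) → 4
  σ[e<8](π[e,x](R)) → 3
  (S ⋈[g=e] σ[e<8](π[e,x](R))) → 3
  γ[x; MAX(d)→c]((S ⋈[g=e] σ[e<8](π[e,x](R)))) → 2

== RESULT ==
x | c
p | 5
t | 8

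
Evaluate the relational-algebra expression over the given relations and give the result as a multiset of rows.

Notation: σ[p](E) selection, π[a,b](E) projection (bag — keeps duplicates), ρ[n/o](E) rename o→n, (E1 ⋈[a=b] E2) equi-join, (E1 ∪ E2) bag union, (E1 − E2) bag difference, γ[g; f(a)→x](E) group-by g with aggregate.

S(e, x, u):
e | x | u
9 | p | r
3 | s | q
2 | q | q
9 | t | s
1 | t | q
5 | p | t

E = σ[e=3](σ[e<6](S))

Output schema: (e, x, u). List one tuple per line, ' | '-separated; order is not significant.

Row counts bottom-up:
  S → 6
  σ[e<6](S) → 4
  σ[e=3](σ[e<6](S)) → 1

== RESULT ==
e | x | u
3 | s | q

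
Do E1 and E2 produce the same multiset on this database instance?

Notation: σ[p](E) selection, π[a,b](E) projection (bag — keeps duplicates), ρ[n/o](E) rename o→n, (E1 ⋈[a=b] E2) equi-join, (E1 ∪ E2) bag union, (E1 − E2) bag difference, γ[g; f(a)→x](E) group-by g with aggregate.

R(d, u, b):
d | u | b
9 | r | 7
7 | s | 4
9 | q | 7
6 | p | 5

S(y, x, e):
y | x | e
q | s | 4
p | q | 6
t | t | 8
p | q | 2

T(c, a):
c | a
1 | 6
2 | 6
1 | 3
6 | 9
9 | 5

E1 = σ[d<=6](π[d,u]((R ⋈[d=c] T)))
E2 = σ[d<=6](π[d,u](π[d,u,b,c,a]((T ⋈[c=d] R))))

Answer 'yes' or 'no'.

E1 per-node cardinality:
  R → 4
  T → 5
  (R ⋈[d=c] T) → 3
  π[d,u]((R ⋈[d=c] T)) → 3
  σ[d<=6](π[d,u]((R ⋈[d=c] T))) → 1
E2 per-node cardinality:
  T → 5
  R → 4
  (T ⋈[c=d] R) → 3
  π[d,u,b,c,a]((T ⋈[c=d] R)) → 3
  π[d,u](π[d,u,b,c,a]((T ⋈[c=d] R))) → 3
  σ[d<=6](π[d,u](π[d,u,b,c,a]((T ⋈[c=d] R)))) → 1

E1 and E2 produce the same multiset:
d | u
6 | p

yes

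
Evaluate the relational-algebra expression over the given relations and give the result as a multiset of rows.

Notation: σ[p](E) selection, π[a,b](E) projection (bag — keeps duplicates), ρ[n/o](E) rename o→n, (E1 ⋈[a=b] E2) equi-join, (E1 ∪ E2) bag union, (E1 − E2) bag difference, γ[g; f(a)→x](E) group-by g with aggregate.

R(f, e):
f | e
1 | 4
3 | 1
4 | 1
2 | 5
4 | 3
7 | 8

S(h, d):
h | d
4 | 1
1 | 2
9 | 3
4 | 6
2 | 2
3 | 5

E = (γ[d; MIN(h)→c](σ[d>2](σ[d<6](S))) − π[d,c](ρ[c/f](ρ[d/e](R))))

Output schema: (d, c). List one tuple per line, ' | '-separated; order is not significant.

Row counts bottom-up:
  S → 6
  σ[d<6](S) → 5
  σ[d>2](σ[d<6](S)) → 2
  γ[d; MIN(h)→c](σ[d>2](σ[d<6](S))) → 2
  R → 6
  ρ[d/e](R) → 6
  ρ[c/f](ρ[d/e](R)) → 6
  π[d,c](ρ[c/f](ρ[d/e](R))) → 6
  (γ[d; MIN(h)→c](σ[d>2](σ[d<6](S))) − π[d,c](ρ[c/f](ρ[d/e](R)))) → 2

== RESULT ==
d | c
3 | 9
5 | 3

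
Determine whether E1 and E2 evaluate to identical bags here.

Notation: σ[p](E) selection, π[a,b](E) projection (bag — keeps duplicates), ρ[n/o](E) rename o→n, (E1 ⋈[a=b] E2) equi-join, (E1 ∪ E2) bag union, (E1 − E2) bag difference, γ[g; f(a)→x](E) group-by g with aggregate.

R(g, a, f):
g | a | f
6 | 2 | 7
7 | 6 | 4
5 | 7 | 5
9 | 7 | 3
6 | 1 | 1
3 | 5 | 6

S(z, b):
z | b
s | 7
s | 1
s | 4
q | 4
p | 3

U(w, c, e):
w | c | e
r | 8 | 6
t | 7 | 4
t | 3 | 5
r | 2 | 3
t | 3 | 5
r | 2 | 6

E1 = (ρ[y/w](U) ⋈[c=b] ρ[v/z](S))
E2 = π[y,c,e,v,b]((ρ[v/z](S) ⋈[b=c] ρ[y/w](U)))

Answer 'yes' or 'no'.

E1 per-node cardinality:
  U → 6
  ρ[y/w](U) → 6
  S → 5
  ρ[v/z](S) → 5
  (ρ[y/w](U) ⋈[c=b] ρ[v/z](S)) → 3
E2 per-node cardinality:
  S → 5
  ρ[v/z](S) → 5
  U → 6
  ρ[y/w](U) → 6
  (ρ[v/z](S) ⋈[b=c] ρ[y/w](U)) → 3
  π[y,c,e,v,b]((ρ[v/z](S) ⋈[b=c] ρ[y/w](U))) → 3

E1 and E2 produce the same multiset:
y | c | e | v | b
t | 3 | 5 | p | 3
t | 3 | 5 | p | 3
t | 7 | 4 | s | 7

yes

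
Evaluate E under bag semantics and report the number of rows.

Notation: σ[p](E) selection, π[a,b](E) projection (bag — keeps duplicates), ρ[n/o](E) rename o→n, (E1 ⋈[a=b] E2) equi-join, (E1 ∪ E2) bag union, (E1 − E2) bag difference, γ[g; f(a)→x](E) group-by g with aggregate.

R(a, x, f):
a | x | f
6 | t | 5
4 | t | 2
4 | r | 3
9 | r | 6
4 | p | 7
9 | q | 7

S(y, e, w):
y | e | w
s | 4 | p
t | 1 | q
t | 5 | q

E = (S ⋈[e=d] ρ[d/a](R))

Stepwise |·|:
  S → 3
  R → 6
  ρ[d/a](R) → 6
  (S ⋈[e=d] ρ[d/a](R)) → 3

|E| = 3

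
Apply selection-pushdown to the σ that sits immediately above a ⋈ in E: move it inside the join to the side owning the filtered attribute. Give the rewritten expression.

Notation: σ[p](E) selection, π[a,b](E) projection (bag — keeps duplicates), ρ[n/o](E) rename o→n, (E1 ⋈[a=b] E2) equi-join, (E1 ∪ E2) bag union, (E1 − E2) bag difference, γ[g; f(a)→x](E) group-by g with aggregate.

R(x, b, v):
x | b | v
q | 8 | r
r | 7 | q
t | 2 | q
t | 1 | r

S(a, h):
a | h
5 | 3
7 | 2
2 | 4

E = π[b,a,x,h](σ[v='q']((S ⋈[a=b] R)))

σ filters on v, owned by the right side.
E' = π[b,a,x,h]((S ⋈[a=b] σ[v='q'](R)))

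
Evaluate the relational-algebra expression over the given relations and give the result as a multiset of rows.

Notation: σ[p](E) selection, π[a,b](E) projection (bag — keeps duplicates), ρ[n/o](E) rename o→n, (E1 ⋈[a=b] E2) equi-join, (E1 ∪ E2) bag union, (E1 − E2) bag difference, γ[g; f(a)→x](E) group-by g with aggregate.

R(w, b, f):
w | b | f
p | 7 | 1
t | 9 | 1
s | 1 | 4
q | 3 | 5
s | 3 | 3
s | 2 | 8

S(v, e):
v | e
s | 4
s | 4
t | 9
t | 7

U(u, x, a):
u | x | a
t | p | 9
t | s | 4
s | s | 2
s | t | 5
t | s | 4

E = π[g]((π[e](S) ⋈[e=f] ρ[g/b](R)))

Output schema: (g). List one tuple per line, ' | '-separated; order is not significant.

Subexpression sizes:
  S → 4
  π[e](S) → 4
  R → 6
  ρ[g/b](R) → 6
  (π[e](S) ⋈[e=f] ρ[g/b](R)) → 2
  π[g]((π[e](S) ⋈[e=f] ρ[g/b](R))) → 2

== RESULT ==
g
1
1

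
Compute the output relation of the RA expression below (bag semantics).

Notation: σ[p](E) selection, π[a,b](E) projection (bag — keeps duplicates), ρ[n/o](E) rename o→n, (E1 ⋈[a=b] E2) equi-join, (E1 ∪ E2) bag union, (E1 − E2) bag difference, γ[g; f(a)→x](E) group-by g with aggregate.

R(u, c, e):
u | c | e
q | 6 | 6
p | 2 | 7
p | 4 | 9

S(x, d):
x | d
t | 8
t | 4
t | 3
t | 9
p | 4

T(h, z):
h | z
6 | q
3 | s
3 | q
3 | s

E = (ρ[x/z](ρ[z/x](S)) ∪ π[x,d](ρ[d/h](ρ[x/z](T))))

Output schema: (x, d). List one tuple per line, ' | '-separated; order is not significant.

Per-node cardinality:
  S → 5
  ρ[z/x](S) → 5
  ρ[x/z](ρ[z/x](S)) → 5
  T → 4
  ρ[x/z](T) → 4
  ρ[d/h](ρ[x/z](T)) → 4
  π[x,d](ρ[d/h](ρ[x/z](T))) → 4
  (ρ[x/z](ρ[z/x](S)) ∪ π[x,d](ρ[d/h](ρ[x/z](T)))) → 9

== RESULT ==
x | d
p | 4
q | 3
q | 6
s | 3
s | 3
t | 3
t | 4
t | 8
t | 9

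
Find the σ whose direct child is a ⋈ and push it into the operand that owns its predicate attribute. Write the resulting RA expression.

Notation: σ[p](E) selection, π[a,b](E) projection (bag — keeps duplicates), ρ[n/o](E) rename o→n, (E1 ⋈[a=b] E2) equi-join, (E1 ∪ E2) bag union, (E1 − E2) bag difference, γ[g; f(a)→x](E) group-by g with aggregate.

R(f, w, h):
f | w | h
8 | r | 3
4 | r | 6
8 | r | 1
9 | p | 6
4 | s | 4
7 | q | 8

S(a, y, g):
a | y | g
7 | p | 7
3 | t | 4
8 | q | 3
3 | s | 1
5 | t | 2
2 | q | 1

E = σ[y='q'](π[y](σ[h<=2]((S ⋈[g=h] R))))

σ filters on h, owned by the right side.
E' = σ[y='q'](π[y]((S ⋈[g=h] σ[h<=2](R))))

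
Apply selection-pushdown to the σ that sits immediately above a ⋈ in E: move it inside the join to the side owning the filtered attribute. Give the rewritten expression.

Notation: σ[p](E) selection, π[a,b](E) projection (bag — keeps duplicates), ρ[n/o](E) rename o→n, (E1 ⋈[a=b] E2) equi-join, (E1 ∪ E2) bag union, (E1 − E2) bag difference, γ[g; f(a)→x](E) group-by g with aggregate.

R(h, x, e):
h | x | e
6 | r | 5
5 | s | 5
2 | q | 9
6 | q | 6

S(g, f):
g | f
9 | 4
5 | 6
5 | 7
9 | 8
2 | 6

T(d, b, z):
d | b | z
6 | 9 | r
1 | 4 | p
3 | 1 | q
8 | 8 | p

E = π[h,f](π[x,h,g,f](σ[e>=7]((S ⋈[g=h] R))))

σ filters on e, owned by the right side.
E' = π[h,f](π[x,h,g,f]((S ⋈[g=h] σ[e>=7](R))))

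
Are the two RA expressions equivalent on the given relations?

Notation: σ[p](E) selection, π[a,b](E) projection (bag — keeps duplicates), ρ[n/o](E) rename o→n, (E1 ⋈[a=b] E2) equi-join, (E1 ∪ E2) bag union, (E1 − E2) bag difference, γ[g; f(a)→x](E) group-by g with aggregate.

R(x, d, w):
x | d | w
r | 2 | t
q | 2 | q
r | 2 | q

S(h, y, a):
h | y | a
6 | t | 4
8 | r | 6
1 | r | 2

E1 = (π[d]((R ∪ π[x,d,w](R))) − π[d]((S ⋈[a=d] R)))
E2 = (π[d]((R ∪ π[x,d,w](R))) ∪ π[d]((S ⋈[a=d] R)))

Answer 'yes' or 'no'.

E1 per-node cardinality:
  R → 3
  R → 3
  π[x,d,w](R) → 3
  (R ∪ π[x,d,w](R)) → 6
  π[d]((R ∪ π[x,d,w](R))) → 6
  S → 3
  R → 3
  (S ⋈[a=d] R) → 3
  π[d]((S ⋈[a=d] R)) → 3
  (π[d]((R ∪ π[x,d,w](R))) − π[d]((S ⋈[a=d] R))) → 3
E2 per-node cardinality:
  R → 3
  R → 3
  π[x,d,w](R) → 3
  (R ∪ π[x,d,w](R)) → 6
  π[d]((R ∪ π[x,d,w](R))) → 6
  S → 3
  R → 3
  (S ⋈[a=d] R) → 3
  π[d]((S ⋈[a=d] R)) → 3
  (π[d]((R ∪ π[x,d,w](R))) ∪ π[d]((S ⋈[a=d] R))) → 9

E1 result:
d
2
2
2
E2 result:
d
2
2
2
2
2
2
2
2
2
Witness: (2,) appears 3× in E1 but 9× in E2.

no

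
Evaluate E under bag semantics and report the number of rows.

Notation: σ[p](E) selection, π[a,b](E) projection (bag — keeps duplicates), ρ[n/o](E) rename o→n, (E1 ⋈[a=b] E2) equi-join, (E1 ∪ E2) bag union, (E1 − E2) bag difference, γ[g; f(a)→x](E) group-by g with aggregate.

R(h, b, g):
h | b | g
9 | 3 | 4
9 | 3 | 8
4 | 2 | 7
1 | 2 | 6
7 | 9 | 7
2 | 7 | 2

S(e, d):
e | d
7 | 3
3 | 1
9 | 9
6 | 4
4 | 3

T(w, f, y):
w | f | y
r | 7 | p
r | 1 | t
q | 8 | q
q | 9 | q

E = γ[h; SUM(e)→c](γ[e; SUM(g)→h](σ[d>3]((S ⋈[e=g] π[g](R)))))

Row counts bottom-up:
  S → 5
  R → 6
  π[g](R) → 6
  (S ⋈[e=g] π[g](R)) → 4
  σ[d>3]((S ⋈[e=g] π[g](R))) → 1
  γ[e; SUM(g)→h](σ[d>3]((S ⋈[e=g] π[g](R)))) → 1
  γ[h; SUM(e)→c](γ[e; SUM(g)→h](σ[d>3]((S ⋈[e=g] π[g](R))))) → 1

|E| = 1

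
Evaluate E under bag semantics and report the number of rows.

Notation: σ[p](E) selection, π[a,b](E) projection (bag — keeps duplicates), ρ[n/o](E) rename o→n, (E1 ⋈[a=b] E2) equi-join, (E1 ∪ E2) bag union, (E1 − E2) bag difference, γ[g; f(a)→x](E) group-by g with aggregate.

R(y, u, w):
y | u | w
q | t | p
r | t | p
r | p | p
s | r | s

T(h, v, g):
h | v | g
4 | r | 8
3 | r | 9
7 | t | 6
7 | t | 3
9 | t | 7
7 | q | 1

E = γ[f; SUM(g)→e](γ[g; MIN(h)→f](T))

Stepwise |·|:
  T → 6
  γ[g; MIN(h)→f](T) → 6
  γ[f; SUM(g)→e](γ[g; MIN(h)→f](T)) → 4

|E| = 4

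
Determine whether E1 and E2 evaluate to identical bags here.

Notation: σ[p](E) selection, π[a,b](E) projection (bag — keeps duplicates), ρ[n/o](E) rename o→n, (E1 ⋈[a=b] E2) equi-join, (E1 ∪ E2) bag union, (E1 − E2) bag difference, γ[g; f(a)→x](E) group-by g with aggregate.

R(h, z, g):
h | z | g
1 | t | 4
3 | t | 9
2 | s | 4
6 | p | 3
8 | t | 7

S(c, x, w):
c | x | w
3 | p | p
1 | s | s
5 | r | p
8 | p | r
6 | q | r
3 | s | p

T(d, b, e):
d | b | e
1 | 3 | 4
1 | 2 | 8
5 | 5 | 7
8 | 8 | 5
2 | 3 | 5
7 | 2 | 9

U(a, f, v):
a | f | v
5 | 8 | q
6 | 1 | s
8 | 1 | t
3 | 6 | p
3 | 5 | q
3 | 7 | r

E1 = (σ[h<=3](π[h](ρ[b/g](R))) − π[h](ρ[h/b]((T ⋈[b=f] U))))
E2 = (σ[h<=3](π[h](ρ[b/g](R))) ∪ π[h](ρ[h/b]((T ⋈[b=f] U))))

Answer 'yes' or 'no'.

E1 stepwise |·|:
  R → 5
  ρ[b/g](R) → 5
  π[h](ρ[b/g](R)) → 5
  σ[h<=3](π[h](ρ[b/g](R))) → 3
  T → 6
  U → 6
  (T ⋈[b=f] U) → 2
  ρ[h/b]((T ⋈[b=f] U)) → 2
  π[h](ρ[h/b]((T ⋈[b=f] U))) → 2
  (σ[h<=3](π[h](ρ[b/g](R))) − π[h](ρ[h/b]((T ⋈[b=f] U)))) → 3
E2 stepwise |·|:
  R → 5
  ρ[b/g](R) → 5
  π[h](ρ[b/g](R)) → 5
  σ[h<=3](π[h](ρ[b/g](R))) → 3
  T → 6
  U → 6
  (T ⋈[b=f] U) → 2
  ρ[h/b]((T ⋈[b=f] U)) → 2
  π[h](ρ[h/b]((T ⋈[b=f] U))) → 2
  (σ[h<=3](π[h](ρ[b/g](R))) ∪ π[h](ρ[h/b]((T ⋈[b=f] U)))) → 5

E1 result:
h
1
2
3
E2 result:
h
1
2
3
5
8
Witness: (5,) appears 0× in E1 but 1× in E2.

no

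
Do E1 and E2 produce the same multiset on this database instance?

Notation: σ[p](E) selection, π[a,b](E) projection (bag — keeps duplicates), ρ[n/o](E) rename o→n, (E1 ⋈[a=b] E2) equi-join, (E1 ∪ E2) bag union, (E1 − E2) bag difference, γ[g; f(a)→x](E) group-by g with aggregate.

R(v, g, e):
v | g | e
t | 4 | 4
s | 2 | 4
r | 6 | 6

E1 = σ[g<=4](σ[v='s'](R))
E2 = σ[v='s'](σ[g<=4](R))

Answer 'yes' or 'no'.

E1 stepwise |·|:
  R → 3
  σ[v='s'](R) → 1
  σ[g<=4](σ[v='s'](R)) → 1
E2 stepwise |·|:
  R → 3
  σ[g<=4](R) → 2
  σ[v='s'](σ[g<=4](R)) → 1

E1 and E2 produce the same multiset:
v | g | e
s | 2 | 4

yes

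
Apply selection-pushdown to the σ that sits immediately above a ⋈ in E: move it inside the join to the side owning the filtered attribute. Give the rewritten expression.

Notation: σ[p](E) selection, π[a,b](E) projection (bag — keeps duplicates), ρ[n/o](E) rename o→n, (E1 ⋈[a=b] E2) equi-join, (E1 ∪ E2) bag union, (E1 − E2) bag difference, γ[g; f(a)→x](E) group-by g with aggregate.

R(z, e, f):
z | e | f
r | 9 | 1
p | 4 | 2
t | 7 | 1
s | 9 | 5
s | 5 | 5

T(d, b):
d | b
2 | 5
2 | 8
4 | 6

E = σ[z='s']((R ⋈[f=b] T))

σ filters on z, owned by the left side.
E' = (σ[z='s'](R) ⋈[f=b] T)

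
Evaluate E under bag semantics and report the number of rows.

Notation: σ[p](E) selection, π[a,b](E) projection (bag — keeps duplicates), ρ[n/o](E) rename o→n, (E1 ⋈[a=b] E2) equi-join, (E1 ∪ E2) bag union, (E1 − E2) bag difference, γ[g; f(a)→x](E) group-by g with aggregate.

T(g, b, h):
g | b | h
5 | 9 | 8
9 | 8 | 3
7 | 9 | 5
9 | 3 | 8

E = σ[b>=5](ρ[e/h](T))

Per-node cardinality:
  T → 4
  ρ[e/h](T) → 4
  σ[b>=5](ρ[e/h](T)) → 3

|E| = 3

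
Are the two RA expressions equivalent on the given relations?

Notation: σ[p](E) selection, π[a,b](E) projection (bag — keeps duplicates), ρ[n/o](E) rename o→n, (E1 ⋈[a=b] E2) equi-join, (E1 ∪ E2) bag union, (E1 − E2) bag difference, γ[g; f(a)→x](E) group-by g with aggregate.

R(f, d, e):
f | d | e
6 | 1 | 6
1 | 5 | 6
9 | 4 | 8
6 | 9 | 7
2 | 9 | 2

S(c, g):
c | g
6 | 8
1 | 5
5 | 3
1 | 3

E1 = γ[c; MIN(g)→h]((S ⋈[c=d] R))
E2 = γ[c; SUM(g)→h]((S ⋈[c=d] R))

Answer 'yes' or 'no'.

E1 per-node cardinality:
  S → 4
  R → 5
  (S ⋈[c=d] R) → 3
  γ[c; MIN(g)→h]((S ⋈[c=d] R)) → 2
E2 per-node cardinality:
  S → 4
  R → 5
  (S ⋈[c=d] R) → 3
  γ[c; SUM(g)→h]((S ⋈[c=d] R)) → 2

E1 result:
c | h
1 | 3
5 | 3
E2 result:
c | h
1 | 8
5 | 3
Witness: (1, 8) appears 0× in E1 but 1× in E2.

no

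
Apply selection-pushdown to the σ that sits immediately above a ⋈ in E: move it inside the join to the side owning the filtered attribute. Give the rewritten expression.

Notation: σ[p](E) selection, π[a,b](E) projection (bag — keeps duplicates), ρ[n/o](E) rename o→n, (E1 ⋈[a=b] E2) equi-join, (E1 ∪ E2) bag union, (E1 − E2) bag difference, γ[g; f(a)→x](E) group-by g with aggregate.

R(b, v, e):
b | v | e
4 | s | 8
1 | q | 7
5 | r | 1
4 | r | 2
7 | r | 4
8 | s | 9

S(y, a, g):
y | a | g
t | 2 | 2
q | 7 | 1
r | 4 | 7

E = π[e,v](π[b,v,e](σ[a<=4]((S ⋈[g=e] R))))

σ filters on a, owned by the left side.
E' = π[e,v](π[b,v,e]((σ[a<=4](S) ⋈[g=e] R)))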